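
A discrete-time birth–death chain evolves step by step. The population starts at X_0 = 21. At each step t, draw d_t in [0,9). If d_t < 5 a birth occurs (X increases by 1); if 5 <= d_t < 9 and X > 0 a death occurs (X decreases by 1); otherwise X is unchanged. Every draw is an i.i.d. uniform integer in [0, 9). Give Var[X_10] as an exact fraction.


800/81

X can drop by at most 1 per step and X_0 = 21 > T = 10, so X_t >= 21 − t >= 11 > 0 for every t <= 10: the floor at 0 (the 'and X > 0' condition) never binds. Hence X_10 = X_0 + Σ_{t<10} Y_t with i.i.d. increments Y_t = y(d_t) ∈ {+1, −1, 0}.
Outcome values over d=0..8: [1, 1, 1, 1, 1, -1, -1, -1, -1]
Σy = 1, Σy² = 9, M = 9
μ = 1/9 = 1/9,  σ² = 9/9 − (1/9)² = 80/81
Independent increments: Var[X_10] = 10·σ² = 10·(80/81) = 800/81


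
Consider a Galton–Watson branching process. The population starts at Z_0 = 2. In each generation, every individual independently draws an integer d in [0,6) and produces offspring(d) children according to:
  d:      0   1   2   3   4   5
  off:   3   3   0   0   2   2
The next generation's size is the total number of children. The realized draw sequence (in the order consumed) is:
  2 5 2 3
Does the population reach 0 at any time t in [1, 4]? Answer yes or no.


yes

gen 0: Z_0=2, draws=[2, 5], offspring=[0, 2], Z_1=2
gen 1: Z_1=2, draws=[2, 3], offspring=[0, 0], Z_2=0
gen 2: Z_2=0, draws=[], offspring=[], Z_3=0
gen 3: Z_3=0, draws=[], offspring=[], Z_4=0


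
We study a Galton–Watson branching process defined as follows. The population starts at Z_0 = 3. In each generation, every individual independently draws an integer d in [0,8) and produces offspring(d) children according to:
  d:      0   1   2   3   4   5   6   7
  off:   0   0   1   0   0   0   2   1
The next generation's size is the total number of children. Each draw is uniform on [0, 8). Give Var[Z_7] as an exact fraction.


381/8192

Outcome values over d=0..7: [0, 0, 1, 0, 0, 0, 2, 1]
Σy = 4, Σy² = 6, M = 8
μ = 4/8 = 1/2,  σ² = 6/8 − (1/2)² = 1/2
V_0 = 0, E_0 = 3
V_1 = 1/2·E_0 + (1/2)²·V_0 = 3/2;  E_1 = 3/2
V_2 = 1/2·E_1 + (1/2)²·V_1 = 9/8;  E_2 = 3/4
V_3 = 1/2·E_2 + (1/2)²·V_2 = 21/32;  E_3 = 3/8
V_4 = 1/2·E_3 + (1/2)²·V_3 = 45/128;  E_4 = 3/16
V_5 = 1/2·E_4 + (1/2)²·V_4 = 93/512;  E_5 = 3/32
V_6 = 1/2·E_5 + (1/2)²·V_5 = 189/2048;  E_6 = 3/64
V_7 = 1/2·E_6 + (1/2)²·V_6 = 381/8192;  E_7 = 3/128


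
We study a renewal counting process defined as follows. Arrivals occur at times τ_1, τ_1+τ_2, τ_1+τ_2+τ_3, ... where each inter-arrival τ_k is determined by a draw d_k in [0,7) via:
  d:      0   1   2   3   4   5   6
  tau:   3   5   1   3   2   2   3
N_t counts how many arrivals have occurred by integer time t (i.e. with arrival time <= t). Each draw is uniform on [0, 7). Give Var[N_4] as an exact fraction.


Inter-arrival values over d=0..6: [3, 5, 1, 3, 2, 2, 3]
Each d has probability 1/7, so the pmf of τ is: f(1) = 1/7, f(2) = 2/7, f(3) = 3/7, f(5) = 1/7
Let p_n(j) = P(N_n = j), with p_0 = [1]. Condition on τ_1: p_n(0) = P(τ > n), and for j >= 1, p_n(j) = Σ_{k<=n} f(k)·p_{n−k}(j−1)
p_1 = [6/7, 1/7]  (j = 0..1)
p_2 = [4/7, 20/49, 1/49]  (j = 0..2)
p_3 = [1/7, 37/49, 34/343, 1/343]  (j = 0..3)
p_4 = [1/7, 27/49, 2/7, 48/2401, 1/2401]  (j = 0..4)
E[N_4] = Σ j·p_4(j) = 2843/2401;  E[N_4²] = Σ j²·p_4(j) = 645/343
Var[N_4] = 645/343 − (2843/2401)² = 2757866/5764801

2757866/5764801


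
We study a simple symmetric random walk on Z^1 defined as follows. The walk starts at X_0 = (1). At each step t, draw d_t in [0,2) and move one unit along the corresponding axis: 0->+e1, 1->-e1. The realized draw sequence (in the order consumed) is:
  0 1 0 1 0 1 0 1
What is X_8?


t=0: X=(1), d=0 → +e1, X_1=(2)
t=1: X=(2), d=1 → -e1, X_2=(1)
t=2: X=(1), d=0 → +e1, X_3=(2)
t=3: X=(2), d=1 → -e1, X_4=(1)
t=4: X=(1), d=0 → +e1, X_5=(2)
t=5: X=(2), d=1 → -e1, X_6=(1)
t=6: X=(1), d=0 → +e1, X_7=(2)
t=7: X=(2), d=1 → -e1, X_8=(1)

(1)


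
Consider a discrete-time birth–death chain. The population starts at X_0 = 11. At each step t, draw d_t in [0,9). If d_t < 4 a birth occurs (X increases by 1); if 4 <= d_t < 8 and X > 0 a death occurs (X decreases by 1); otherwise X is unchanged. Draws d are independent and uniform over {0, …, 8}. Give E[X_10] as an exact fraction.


11

X can drop by at most 1 per step and X_0 = 11 > T = 10, so X_t >= 11 − t >= 1 > 0 for every t <= 10: the floor at 0 (the 'and X > 0' condition) never binds. Hence X_10 = X_0 + Σ_{t<10} Y_t with i.i.d. increments Y_t = y(d_t) ∈ {+1, −1, 0}.
Outcome values over d=0..8: [1, 1, 1, 1, -1, -1, -1, -1, 0]
Σy = 0, Σy² = 8, M = 9
μ = 0/9 = 0,  σ² = 8/9 − (0)² = 8/9
E[X_10] = 11 + 10·(0) = 11


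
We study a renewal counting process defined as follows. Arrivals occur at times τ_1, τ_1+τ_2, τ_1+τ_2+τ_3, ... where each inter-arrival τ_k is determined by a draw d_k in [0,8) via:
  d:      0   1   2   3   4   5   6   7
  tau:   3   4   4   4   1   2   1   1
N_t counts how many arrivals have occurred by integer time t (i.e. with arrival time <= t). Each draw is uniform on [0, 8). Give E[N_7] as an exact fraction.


Inter-arrival values over d=0..7: [3, 4, 4, 4, 1, 2, 1, 1]
Each d has probability 1/8, so the pmf of τ is: f(1) = 3/8, f(2) = 1/8, f(3) = 1/8, f(4) = 3/8
Renewal equation for m(n) = E[N_n]: condition on τ_1 = k (if k <= n, one arrival plus a fresh copy on the remaining n−k steps): m(n) = F(n) + Σ_{k<=n} f(k)·m(n−k), where F(n) = P(τ <= n) and m(0) = 0
m(1) = F(1) = 3/8
m(2) = F(2) + f(1)·m(1) = 1/2 + 3/8·3/8 = 41/64
m(3) = F(3) + f(1)·m(2) + f(2)·m(1) = 5/8 + 3/8·41/64 + 1/8·3/8 = 467/512
m(4) = F(4) + f(1)·m(3) + f(2)·m(2) + f(3)·m(1) = 1 + 3/8·467/512 + 1/8·41/64 + 1/8·3/8 = 6017/4096
m(5) = F(5) + f(1)·m(4) + f(2)·m(3) + f(3)·m(2) + f(4)·m(1) = 1 + 3/8·6017/4096 + 1/8·467/512 + 1/8·41/64 + 3/8·3/8 = 61787/32768
m(6) = F(6) + f(1)·m(5) + f(2)·m(4) + f(3)·m(3) + f(4)·m(2) = 1 + 3/8·61787/32768 + 1/8·6017/4096 + 1/8·467/512 + 3/8·41/64 = 588505/262144
m(7) = F(7) + f(1)·m(6) + f(2)·m(5) + f(3)·m(4) + f(4)·m(3) = 1 + 3/8·588505/262144 + 1/8·61787/32768 + 1/8·6017/4096 + 3/8·467/512 = 5459363/2097152
E[N_7] = m(7) = 5459363/2097152

5459363/2097152


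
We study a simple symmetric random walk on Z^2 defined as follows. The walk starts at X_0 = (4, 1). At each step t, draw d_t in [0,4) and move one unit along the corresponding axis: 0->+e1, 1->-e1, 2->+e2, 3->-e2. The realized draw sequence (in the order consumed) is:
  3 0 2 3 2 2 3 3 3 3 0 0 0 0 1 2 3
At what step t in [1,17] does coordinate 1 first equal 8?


13

t=0: X=(4, 1), d=3 → -e2, X_1=(4, 0)
t=1: X=(4, 0), d=0 → +e1, X_2=(5, 0)
t=2: X=(5, 0), d=2 → +e2, X_3=(5, 1)
t=3: X=(5, 1), d=3 → -e2, X_4=(5, 0)
t=4: X=(5, 0), d=2 → +e2, X_5=(5, 1)
t=5: X=(5, 1), d=2 → +e2, X_6=(5, 2)
t=6: X=(5, 2), d=3 → -e2, X_7=(5, 1)
t=7: X=(5, 1), d=3 → -e2, X_8=(5, 0)
t=8: X=(5, 0), d=3 → -e2, X_9=(5, -1)
t=9: X=(5, -1), d=3 → -e2, X_10=(5, -2)
t=10: X=(5, -2), d=0 → +e1, X_11=(6, -2)
t=11: X=(6, -2), d=0 → +e1, X_12=(7, -2)
t=12: X=(7, -2), d=0 → +e1, X_13=(8, -2)
t=13: X=(8, -2), d=0 → +e1, X_14=(9, -2)
t=14: X=(9, -2), d=1 → -e1, X_15=(8, -2)
t=15: X=(8, -2), d=2 → +e2, X_16=(8, -1)
t=16: X=(8, -1), d=3 → -e2, X_17=(8, -2)


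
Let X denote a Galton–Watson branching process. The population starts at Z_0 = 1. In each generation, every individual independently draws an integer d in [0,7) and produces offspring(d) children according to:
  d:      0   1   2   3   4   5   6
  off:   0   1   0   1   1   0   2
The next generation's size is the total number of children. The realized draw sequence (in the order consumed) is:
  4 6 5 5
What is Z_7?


gen 0: Z_0=1, draws=[4], offspring=[1], Z_1=1
gen 1: Z_1=1, draws=[6], offspring=[2], Z_2=2
gen 2: Z_2=2, draws=[5, 5], offspring=[0, 0], Z_3=0
gen 3: Z_3=0, draws=[], offspring=[], Z_4=0
gen 4: Z_4=0, draws=[], offspring=[], Z_5=0
gen 5: Z_5=0, draws=[], offspring=[], Z_6=0
gen 6: Z_6=0, draws=[], offspring=[], Z_7=0

0


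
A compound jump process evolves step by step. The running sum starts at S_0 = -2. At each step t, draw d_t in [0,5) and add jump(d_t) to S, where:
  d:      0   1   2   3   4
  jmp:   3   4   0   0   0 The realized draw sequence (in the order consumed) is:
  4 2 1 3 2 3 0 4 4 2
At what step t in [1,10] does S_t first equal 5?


t=0: S=-2, d=4, jump=0, S_1=-2
t=1: S=-2, d=2, jump=0, S_2=-2
t=2: S=-2, d=1, jump=4, S_3=2
t=3: S=2, d=3, jump=0, S_4=2
t=4: S=2, d=2, jump=0, S_5=2
t=5: S=2, d=3, jump=0, S_6=2
t=6: S=2, d=0, jump=3, S_7=5
t=7: S=5, d=4, jump=0, S_8=5
t=8: S=5, d=4, jump=0, S_9=5
t=9: S=5, d=2, jump=0, S_10=5

7


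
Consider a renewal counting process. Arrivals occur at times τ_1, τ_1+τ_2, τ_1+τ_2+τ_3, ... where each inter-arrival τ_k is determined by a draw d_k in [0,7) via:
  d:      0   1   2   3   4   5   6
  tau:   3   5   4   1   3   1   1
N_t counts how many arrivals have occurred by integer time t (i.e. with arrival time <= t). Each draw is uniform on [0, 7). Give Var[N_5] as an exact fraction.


234885528/282475249

Inter-arrival values over d=0..6: [3, 5, 4, 1, 3, 1, 1]
Each d has probability 1/7, so the pmf of τ is: f(1) = 3/7, f(3) = 2/7, f(4) = 1/7, f(5) = 1/7
Let p_n(j) = P(N_n = j), with p_0 = [1]. Condition on τ_1: p_n(0) = P(τ > n), and for j >= 1, p_n(j) = Σ_{k<=n} f(k)·p_{n−k}(j−1)
p_1 = [4/7, 3/7]  (j = 0..1)
p_2 = [4/7, 12/49, 9/49]  (j = 0..2)
p_3 = [2/7, 26/49, 36/343, 27/343]  (j = 0..3)
p_4 = [1/7, 3/7, 120/343, 108/2401, 81/2401]  (j = 0..4)
p_5 = [0, 22/49, 108/343, 486/2401, 324/16807, 243/16807]  (j = 0..5)
E[N_5] = Σ j·p_5(j) = 30847/16807;  E[N_5²] = Σ j²·p_5(j) = 70591/16807
Var[N_5] = 70591/16807 − (30847/16807)² = 234885528/282475249


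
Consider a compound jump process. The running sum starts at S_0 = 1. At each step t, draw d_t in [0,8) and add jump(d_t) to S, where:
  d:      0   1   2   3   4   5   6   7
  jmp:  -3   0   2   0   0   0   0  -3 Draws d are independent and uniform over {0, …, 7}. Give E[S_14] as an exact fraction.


-6

Outcome values over d=0..7: [-3, 0, 2, 0, 0, 0, 0, -3]
Σy = -4, Σy² = 22, M = 8
μ = -4/8 = -1/2,  σ² = 22/8 − (-1/2)² = 5/2
E[S_14] = 1 + 14·(-1/2) = -6


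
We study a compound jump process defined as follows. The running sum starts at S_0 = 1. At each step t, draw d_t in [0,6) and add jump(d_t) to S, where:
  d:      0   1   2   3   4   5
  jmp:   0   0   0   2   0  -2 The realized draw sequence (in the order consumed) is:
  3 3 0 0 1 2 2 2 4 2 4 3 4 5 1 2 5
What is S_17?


t=0: S=1, d=3, jump=2, S_1=3
t=1: S=3, d=3, jump=2, S_2=5
t=2: S=5, d=0, jump=0, S_3=5
t=3: S=5, d=0, jump=0, S_4=5
t=4: S=5, d=1, jump=0, S_5=5
t=5: S=5, d=2, jump=0, S_6=5
t=6: S=5, d=2, jump=0, S_7=5
t=7: S=5, d=2, jump=0, S_8=5
t=8: S=5, d=4, jump=0, S_9=5
t=9: S=5, d=2, jump=0, S_10=5
t=10: S=5, d=4, jump=0, S_11=5
t=11: S=5, d=3, jump=2, S_12=7
t=12: S=7, d=4, jump=0, S_13=7
t=13: S=7, d=5, jump=-2, S_14=5
t=14: S=5, d=1, jump=0, S_15=5
t=15: S=5, d=2, jump=0, S_16=5
t=16: S=5, d=5, jump=-2, S_17=3

3


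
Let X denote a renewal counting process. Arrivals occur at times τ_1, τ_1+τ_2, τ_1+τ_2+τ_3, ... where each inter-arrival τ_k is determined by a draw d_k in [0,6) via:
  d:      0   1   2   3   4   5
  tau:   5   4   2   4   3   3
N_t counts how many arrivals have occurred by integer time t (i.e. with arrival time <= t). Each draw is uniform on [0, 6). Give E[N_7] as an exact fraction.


361/216

Inter-arrival values over d=0..5: [5, 4, 2, 4, 3, 3]
Each d has probability 1/6, so the pmf of τ is: f(2) = 1/6, f(3) = 1/3, f(4) = 1/3, f(5) = 1/6
Renewal equation for m(n) = E[N_n]: condition on τ_1 = k (if k <= n, one arrival plus a fresh copy on the remaining n−k steps): m(n) = F(n) + Σ_{k<=n} f(k)·m(n−k), where F(n) = P(τ <= n) and m(0) = 0
m(1) = F(1) = 0
m(2) = F(2) = 1/6
m(3) = F(3) = 1/2
m(4) = F(4) + f(2)·m(2) = 5/6 + 1/6·1/6 = 31/36
m(5) = F(5) + f(2)·m(3) + f(3)·m(2) = 1 + 1/6·1/2 + 1/3·1/6 = 41/36
m(6) = F(6) + f(2)·m(4) + f(3)·m(3) + f(4)·m(2) = 1 + 1/6·31/36 + 1/3·1/2 + 1/3·1/6 = 295/216
m(7) = F(7) + f(2)·m(5) + f(3)·m(4) + f(4)·m(3) + f(5)·m(2) = 1 + 1/6·41/36 + 1/3·31/36 + 1/3·1/2 + 1/6·1/6 = 361/216
E[N_7] = m(7) = 361/216


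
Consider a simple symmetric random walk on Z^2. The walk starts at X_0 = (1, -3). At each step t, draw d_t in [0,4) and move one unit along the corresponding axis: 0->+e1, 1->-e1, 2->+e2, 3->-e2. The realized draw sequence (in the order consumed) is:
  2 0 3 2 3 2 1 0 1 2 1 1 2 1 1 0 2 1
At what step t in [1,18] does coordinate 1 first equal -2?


t=0: X=(1, -3), d=2 → +e2, X_1=(1, -2)
t=1: X=(1, -2), d=0 → +e1, X_2=(2, -2)
t=2: X=(2, -2), d=3 → -e2, X_3=(2, -3)
t=3: X=(2, -3), d=2 → +e2, X_4=(2, -2)
t=4: X=(2, -2), d=3 → -e2, X_5=(2, -3)
t=5: X=(2, -3), d=2 → +e2, X_6=(2, -2)
t=6: X=(2, -2), d=1 → -e1, X_7=(1, -2)
t=7: X=(1, -2), d=0 → +e1, X_8=(2, -2)
t=8: X=(2, -2), d=1 → -e1, X_9=(1, -2)
t=9: X=(1, -2), d=2 → +e2, X_10=(1, -1)
t=10: X=(1, -1), d=1 → -e1, X_11=(0, -1)
t=11: X=(0, -1), d=1 → -e1, X_12=(-1, -1)
t=12: X=(-1, -1), d=2 → +e2, X_13=(-1, 0)
t=13: X=(-1, 0), d=1 → -e1, X_14=(-2, 0)
t=14: X=(-2, 0), d=1 → -e1, X_15=(-3, 0)
t=15: X=(-3, 0), d=0 → +e1, X_16=(-2, 0)
t=16: X=(-2, 0), d=2 → +e2, X_17=(-2, 1)
t=17: X=(-2, 1), d=1 → -e1, X_18=(-3, 1)

14


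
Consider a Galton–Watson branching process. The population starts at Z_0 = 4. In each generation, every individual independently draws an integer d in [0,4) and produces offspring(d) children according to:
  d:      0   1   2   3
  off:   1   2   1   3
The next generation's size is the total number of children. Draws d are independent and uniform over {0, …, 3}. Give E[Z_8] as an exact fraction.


Outcome values over d=0..3: [1, 2, 1, 3]
Σy = 7, Σy² = 15, M = 4
μ = 7/4 = 7/4,  σ² = 15/4 − (7/4)² = 11/16
E[Z_0] = 4
E[Z_1] = 7/4·E[Z_0] = 7
E[Z_2] = 7/4·E[Z_1] = 49/4
E[Z_3] = 7/4·E[Z_2] = 343/16
E[Z_4] = 7/4·E[Z_3] = 2401/64
E[Z_5] = 7/4·E[Z_4] = 16807/256
E[Z_6] = 7/4·E[Z_5] = 117649/1024
E[Z_7] = 7/4·E[Z_6] = 823543/4096
E[Z_8] = 7/4·E[Z_7] = 5764801/16384

5764801/16384


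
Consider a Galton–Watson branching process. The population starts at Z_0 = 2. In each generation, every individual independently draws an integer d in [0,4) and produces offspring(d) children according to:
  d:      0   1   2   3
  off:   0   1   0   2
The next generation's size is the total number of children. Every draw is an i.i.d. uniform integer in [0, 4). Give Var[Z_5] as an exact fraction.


695871/524288

Outcome values over d=0..3: [0, 1, 0, 2]
Σy = 3, Σy² = 5, M = 4
μ = 3/4 = 3/4,  σ² = 5/4 − (3/4)² = 11/16
V_0 = 0, E_0 = 2
V_1 = 11/16·E_0 + (3/4)²·V_0 = 11/8;  E_1 = 3/2
V_2 = 11/16·E_1 + (3/4)²·V_1 = 231/128;  E_2 = 9/8
V_3 = 11/16·E_2 + (3/4)²·V_2 = 3663/2048;  E_3 = 27/32
V_4 = 11/16·E_3 + (3/4)²·V_3 = 51975/32768;  E_4 = 81/128
V_5 = 11/16·E_4 + (3/4)²·V_4 = 695871/524288;  E_5 = 243/512


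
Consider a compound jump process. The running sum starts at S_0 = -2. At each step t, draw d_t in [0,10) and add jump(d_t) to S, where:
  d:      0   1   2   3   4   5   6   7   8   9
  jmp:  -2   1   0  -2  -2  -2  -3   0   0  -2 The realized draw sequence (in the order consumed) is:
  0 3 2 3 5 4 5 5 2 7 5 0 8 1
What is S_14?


-19

t=0: S=-2, d=0, jump=-2, S_1=-4
t=1: S=-4, d=3, jump=-2, S_2=-6
t=2: S=-6, d=2, jump=0, S_3=-6
t=3: S=-6, d=3, jump=-2, S_4=-8
t=4: S=-8, d=5, jump=-2, S_5=-10
t=5: S=-10, d=4, jump=-2, S_6=-12
t=6: S=-12, d=5, jump=-2, S_7=-14
t=7: S=-14, d=5, jump=-2, S_8=-16
t=8: S=-16, d=2, jump=0, S_9=-16
t=9: S=-16, d=7, jump=0, S_10=-16
t=10: S=-16, d=5, jump=-2, S_11=-18
t=11: S=-18, d=0, jump=-2, S_12=-20
t=12: S=-20, d=8, jump=0, S_13=-20
t=13: S=-20, d=1, jump=1, S_14=-19


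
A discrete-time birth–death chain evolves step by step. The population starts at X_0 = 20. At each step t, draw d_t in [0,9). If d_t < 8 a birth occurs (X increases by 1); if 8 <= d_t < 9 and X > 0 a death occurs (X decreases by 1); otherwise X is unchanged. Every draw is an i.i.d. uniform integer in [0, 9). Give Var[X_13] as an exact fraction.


X can drop by at most 1 per step and X_0 = 20 > T = 13, so X_t >= 20 − t >= 7 > 0 for every t <= 13: the floor at 0 (the 'and X > 0' condition) never binds. Hence X_13 = X_0 + Σ_{t<13} Y_t with i.i.d. increments Y_t = y(d_t) ∈ {+1, −1, 0}.
Outcome values over d=0..8: [1, 1, 1, 1, 1, 1, 1, 1, -1]
Σy = 7, Σy² = 9, M = 9
μ = 7/9 = 7/9,  σ² = 9/9 − (7/9)² = 32/81
Independent increments: Var[X_13] = 13·σ² = 13·(32/81) = 416/81

416/81


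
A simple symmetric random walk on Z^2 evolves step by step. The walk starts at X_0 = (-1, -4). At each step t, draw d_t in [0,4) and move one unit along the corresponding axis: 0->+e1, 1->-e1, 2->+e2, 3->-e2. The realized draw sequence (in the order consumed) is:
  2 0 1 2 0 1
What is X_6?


(-1, -2)

t=0: X=(-1, -4), d=2 → +e2, X_1=(-1, -3)
t=1: X=(-1, -3), d=0 → +e1, X_2=(0, -3)
t=2: X=(0, -3), d=1 → -e1, X_3=(-1, -3)
t=3: X=(-1, -3), d=2 → +e2, X_4=(-1, -2)
t=4: X=(-1, -2), d=0 → +e1, X_5=(0, -2)
t=5: X=(0, -2), d=1 → -e1, X_6=(-1, -2)


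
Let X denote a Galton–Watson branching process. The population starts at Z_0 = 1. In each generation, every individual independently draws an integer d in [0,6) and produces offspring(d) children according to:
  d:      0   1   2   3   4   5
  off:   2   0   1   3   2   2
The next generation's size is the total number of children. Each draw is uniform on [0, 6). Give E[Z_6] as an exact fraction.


15625/729

Outcome values over d=0..5: [2, 0, 1, 3, 2, 2]
Σy = 10, Σy² = 22, M = 6
μ = 10/6 = 5/3,  σ² = 22/6 − (5/3)² = 8/9
E[Z_0] = 1
E[Z_1] = 5/3·E[Z_0] = 5/3
E[Z_2] = 5/3·E[Z_1] = 25/9
E[Z_3] = 5/3·E[Z_2] = 125/27
E[Z_4] = 5/3·E[Z_3] = 625/81
E[Z_5] = 5/3·E[Z_4] = 3125/243
E[Z_6] = 5/3·E[Z_5] = 15625/729


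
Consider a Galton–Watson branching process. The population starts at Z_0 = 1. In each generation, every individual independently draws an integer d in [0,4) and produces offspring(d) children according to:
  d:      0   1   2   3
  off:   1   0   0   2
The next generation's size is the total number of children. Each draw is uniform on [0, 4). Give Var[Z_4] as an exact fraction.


51975/65536

Outcome values over d=0..3: [1, 0, 0, 2]
Σy = 3, Σy² = 5, M = 4
μ = 3/4 = 3/4,  σ² = 5/4 − (3/4)² = 11/16
V_0 = 0, E_0 = 1
V_1 = 11/16·E_0 + (3/4)²·V_0 = 11/16;  E_1 = 3/4
V_2 = 11/16·E_1 + (3/4)²·V_1 = 231/256;  E_2 = 9/16
V_3 = 11/16·E_2 + (3/4)²·V_2 = 3663/4096;  E_3 = 27/64
V_4 = 11/16·E_3 + (3/4)²·V_3 = 51975/65536;  E_4 = 81/256


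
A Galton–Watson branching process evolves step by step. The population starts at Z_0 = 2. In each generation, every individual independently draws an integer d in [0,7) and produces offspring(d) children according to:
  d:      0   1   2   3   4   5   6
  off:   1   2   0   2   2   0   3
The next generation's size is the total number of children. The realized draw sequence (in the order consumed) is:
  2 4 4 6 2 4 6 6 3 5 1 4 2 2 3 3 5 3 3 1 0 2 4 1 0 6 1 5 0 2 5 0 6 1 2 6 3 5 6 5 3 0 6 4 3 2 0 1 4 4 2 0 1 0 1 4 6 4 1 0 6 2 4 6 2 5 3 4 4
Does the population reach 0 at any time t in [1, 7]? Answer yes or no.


gen 0: Z_0=2, draws=[2, 4], offspring=[0, 2], Z_1=2
gen 1: Z_1=2, draws=[4, 6], offspring=[2, 3], Z_2=5
gen 2: Z_2=5, draws=[2, 4, 6, 6, 3], offspring=[0, 2, 3, 3, 2], Z_3=10
gen 3: Z_3=10, draws=[5, 1, 4, 2, 2, 3, 3, 5, 3, 3], offspring=[0, 2, 2, 0, 0, 2, 2, 0, 2, 2], Z_4=12
gen 4: Z_4=12, draws=[1, 0, 2, 4, 1, 0, 6, 1, 5, 0, 2, 5], offspring=[2, 1, 0, 2, 2, 1, 3, 2, 0, 1, 0, 0], Z_5=14
gen 5: Z_5=14, draws=[0, 6, 1, 2, 6, 3, 5, 6, 5, 3, 0, 6, 4, 3], offspring=[1, 3, 2, 0, 3, 2, 0, 3, 0, 2, 1, 3, 2, 2], Z_6=24
gen 6: Z_6=24, draws=[2, 0, 1, 4, 4, 2, 0, 1, 0, 1, 4, 6, 4, 1, 0, 6, 2, 4, 6, 2, 5, 3, 4, 4], offspring=[0, 1, 2, 2, 2, 0, 1, 2, 1, 2, 2, 3, 2, 2, 1, 3, 0, 2, 3, 0, 0, 2, 2, 2], Z_7=37

no


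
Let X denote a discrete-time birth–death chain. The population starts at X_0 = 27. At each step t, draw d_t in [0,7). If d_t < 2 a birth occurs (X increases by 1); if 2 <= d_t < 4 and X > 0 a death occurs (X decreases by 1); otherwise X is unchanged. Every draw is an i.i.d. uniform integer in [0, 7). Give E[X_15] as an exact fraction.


X can drop by at most 1 per step and X_0 = 27 > T = 15, so X_t >= 27 − t >= 12 > 0 for every t <= 15: the floor at 0 (the 'and X > 0' condition) never binds. Hence X_15 = X_0 + Σ_{t<15} Y_t with i.i.d. increments Y_t = y(d_t) ∈ {+1, −1, 0}.
Outcome values over d=0..6: [1, 1, -1, -1, 0, 0, 0]
Σy = 0, Σy² = 4, M = 7
μ = 0/7 = 0,  σ² = 4/7 − (0)² = 4/7
E[X_15] = 27 + 15·(0) = 27

27


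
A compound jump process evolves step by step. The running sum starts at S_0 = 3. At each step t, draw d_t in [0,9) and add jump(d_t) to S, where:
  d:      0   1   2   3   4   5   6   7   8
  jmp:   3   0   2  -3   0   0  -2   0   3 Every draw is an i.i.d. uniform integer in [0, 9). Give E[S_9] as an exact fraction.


6

Outcome values over d=0..8: [3, 0, 2, -3, 0, 0, -2, 0, 3]
Σy = 3, Σy² = 35, M = 9
μ = 3/9 = 1/3,  σ² = 35/9 − (1/3)² = 34/9
E[S_9] = 3 + 9·(1/3) = 6


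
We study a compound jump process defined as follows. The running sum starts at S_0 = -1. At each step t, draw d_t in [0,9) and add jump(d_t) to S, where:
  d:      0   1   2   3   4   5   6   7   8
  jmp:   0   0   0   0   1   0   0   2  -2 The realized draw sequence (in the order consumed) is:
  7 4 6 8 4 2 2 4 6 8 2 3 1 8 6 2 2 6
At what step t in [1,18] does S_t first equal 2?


t=0: S=-1, d=7, jump=2, S_1=1
t=1: S=1, d=4, jump=1, S_2=2
t=2: S=2, d=6, jump=0, S_3=2
t=3: S=2, d=8, jump=-2, S_4=0
t=4: S=0, d=4, jump=1, S_5=1
t=5: S=1, d=2, jump=0, S_6=1
t=6: S=1, d=2, jump=0, S_7=1
t=7: S=1, d=4, jump=1, S_8=2
t=8: S=2, d=6, jump=0, S_9=2
t=9: S=2, d=8, jump=-2, S_10=0
t=10: S=0, d=2, jump=0, S_11=0
t=11: S=0, d=3, jump=0, S_12=0
t=12: S=0, d=1, jump=0, S_13=0
t=13: S=0, d=8, jump=-2, S_14=-2
t=14: S=-2, d=6, jump=0, S_15=-2
t=15: S=-2, d=2, jump=0, S_16=-2
t=16: S=-2, d=2, jump=0, S_17=-2
t=17: S=-2, d=6, jump=0, S_18=-2

2


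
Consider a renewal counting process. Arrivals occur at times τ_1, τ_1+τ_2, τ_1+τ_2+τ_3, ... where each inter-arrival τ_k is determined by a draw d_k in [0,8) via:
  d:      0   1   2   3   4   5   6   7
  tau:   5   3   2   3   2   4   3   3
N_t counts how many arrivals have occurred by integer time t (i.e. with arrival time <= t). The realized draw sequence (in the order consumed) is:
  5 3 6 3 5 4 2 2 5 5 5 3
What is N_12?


3

draw d_1=5: τ_1=4, arrival time A_1=4
draw d_2=3: τ_2=3, arrival time A_2=7
draw d_3=6: τ_3=3, arrival time A_3=10
draw d_4=3: τ_4=3, arrival time A_4=13
draw d_5=5: τ_5=4, arrival time A_5=17
draw d_6=4: τ_6=2, arrival time A_6=19
draw d_7=2: τ_7=2, arrival time A_7=21
draw d_8=2: τ_8=2, arrival time A_8=23
draw d_9=5: τ_9=4, arrival time A_9=27
draw d_10=5: τ_10=4, arrival time A_10=31
draw d_11=5: τ_11=4, arrival time A_11=35
draw d_12=3: τ_12=3, arrival time A_12=38
N_t over t=0..12: 0:0 1:0 2:0 3:0 4:1 5:1 6:1 7:2 8:2 9:2 10:3 11:3 12:3


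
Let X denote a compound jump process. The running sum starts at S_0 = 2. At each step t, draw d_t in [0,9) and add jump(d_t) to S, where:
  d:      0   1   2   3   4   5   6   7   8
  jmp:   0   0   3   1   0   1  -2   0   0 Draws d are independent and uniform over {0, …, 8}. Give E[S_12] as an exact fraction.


6

Outcome values over d=0..8: [0, 0, 3, 1, 0, 1, -2, 0, 0]
Σy = 3, Σy² = 15, M = 9
μ = 3/9 = 1/3,  σ² = 15/9 − (1/3)² = 14/9
E[S_12] = 2 + 12·(1/3) = 6


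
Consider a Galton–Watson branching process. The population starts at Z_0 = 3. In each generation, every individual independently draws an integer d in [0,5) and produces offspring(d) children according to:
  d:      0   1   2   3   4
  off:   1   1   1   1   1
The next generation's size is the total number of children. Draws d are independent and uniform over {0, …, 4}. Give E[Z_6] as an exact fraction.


Outcome values over d=0..4: [1, 1, 1, 1, 1]
Σy = 5, Σy² = 5, M = 5
μ = 5/5 = 1,  σ² = 5/5 − (1)² = 0
E[Z_0] = 3
E[Z_1] = 1·E[Z_0] = 3
E[Z_2] = 1·E[Z_1] = 3
E[Z_3] = 1·E[Z_2] = 3
E[Z_4] = 1·E[Z_3] = 3
E[Z_5] = 1·E[Z_4] = 3
E[Z_6] = 1·E[Z_5] = 3

3


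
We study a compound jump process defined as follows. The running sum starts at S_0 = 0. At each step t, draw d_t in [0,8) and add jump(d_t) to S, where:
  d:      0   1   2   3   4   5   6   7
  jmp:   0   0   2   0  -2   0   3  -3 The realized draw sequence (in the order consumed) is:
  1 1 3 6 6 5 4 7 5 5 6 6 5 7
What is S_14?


t=0: S=0, d=1, jump=0, S_1=0
t=1: S=0, d=1, jump=0, S_2=0
t=2: S=0, d=3, jump=0, S_3=0
t=3: S=0, d=6, jump=3, S_4=3
t=4: S=3, d=6, jump=3, S_5=6
t=5: S=6, d=5, jump=0, S_6=6
t=6: S=6, d=4, jump=-2, S_7=4
t=7: S=4, d=7, jump=-3, S_8=1
t=8: S=1, d=5, jump=0, S_9=1
t=9: S=1, d=5, jump=0, S_10=1
t=10: S=1, d=6, jump=3, S_11=4
t=11: S=4, d=6, jump=3, S_12=7
t=12: S=7, d=5, jump=0, S_13=7
t=13: S=7, d=7, jump=-3, S_14=4

4


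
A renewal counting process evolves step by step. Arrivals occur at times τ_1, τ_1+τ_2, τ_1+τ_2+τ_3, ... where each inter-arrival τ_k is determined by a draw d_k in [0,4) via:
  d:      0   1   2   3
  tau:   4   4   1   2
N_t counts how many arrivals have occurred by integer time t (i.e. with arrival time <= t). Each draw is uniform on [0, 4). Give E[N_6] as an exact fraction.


8265/4096

Inter-arrival values over d=0..3: [4, 4, 1, 2]
Each d has probability 1/4, so the pmf of τ is: f(1) = 1/4, f(2) = 1/4, f(4) = 1/2
Renewal equation for m(n) = E[N_n]: condition on τ_1 = k (if k <= n, one arrival plus a fresh copy on the remaining n−k steps): m(n) = F(n) + Σ_{k<=n} f(k)·m(n−k), where F(n) = P(τ <= n) and m(0) = 0
m(1) = F(1) = 1/4
m(2) = F(2) + f(1)·m(1) = 1/2 + 1/4·1/4 = 9/16
m(3) = F(3) + f(1)·m(2) + f(2)·m(1) = 1/2 + 1/4·9/16 + 1/4·1/4 = 45/64
m(4) = F(4) + f(1)·m(3) + f(2)·m(2) = 1 + 1/4·45/64 + 1/4·9/16 = 337/256
m(5) = F(5) + f(1)·m(4) + f(2)·m(3) + f(4)·m(1) = 1 + 1/4·337/256 + 1/4·45/64 + 1/2·1/4 = 1669/1024
m(6) = F(6) + f(1)·m(5) + f(2)·m(4) + f(4)·m(2) = 1 + 1/4·1669/1024 + 1/4·337/256 + 1/2·9/16 = 8265/4096
E[N_6] = m(6) = 8265/4096


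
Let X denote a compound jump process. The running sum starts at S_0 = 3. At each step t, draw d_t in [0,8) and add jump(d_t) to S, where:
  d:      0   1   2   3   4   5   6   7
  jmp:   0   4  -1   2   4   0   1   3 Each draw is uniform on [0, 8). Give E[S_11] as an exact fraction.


167/8

Outcome values over d=0..7: [0, 4, -1, 2, 4, 0, 1, 3]
Σy = 13, Σy² = 47, M = 8
μ = 13/8 = 13/8,  σ² = 47/8 − (13/8)² = 207/64
E[S_11] = 3 + 11·(13/8) = 167/8


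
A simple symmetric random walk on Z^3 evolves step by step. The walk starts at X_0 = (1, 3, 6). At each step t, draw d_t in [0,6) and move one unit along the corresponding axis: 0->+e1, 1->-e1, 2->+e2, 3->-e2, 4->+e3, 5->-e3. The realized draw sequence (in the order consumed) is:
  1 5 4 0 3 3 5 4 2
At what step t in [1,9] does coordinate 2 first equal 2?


5

t=0: X=(1, 3, 6), d=1 → -e1, X_1=(0, 3, 6)
t=1: X=(0, 3, 6), d=5 → -e3, X_2=(0, 3, 5)
t=2: X=(0, 3, 5), d=4 → +e3, X_3=(0, 3, 6)
t=3: X=(0, 3, 6), d=0 → +e1, X_4=(1, 3, 6)
t=4: X=(1, 3, 6), d=3 → -e2, X_5=(1, 2, 6)
t=5: X=(1, 2, 6), d=3 → -e2, X_6=(1, 1, 6)
t=6: X=(1, 1, 6), d=5 → -e3, X_7=(1, 1, 5)
t=7: X=(1, 1, 5), d=4 → +e3, X_8=(1, 1, 6)
t=8: X=(1, 1, 6), d=2 → +e2, X_9=(1, 2, 6)


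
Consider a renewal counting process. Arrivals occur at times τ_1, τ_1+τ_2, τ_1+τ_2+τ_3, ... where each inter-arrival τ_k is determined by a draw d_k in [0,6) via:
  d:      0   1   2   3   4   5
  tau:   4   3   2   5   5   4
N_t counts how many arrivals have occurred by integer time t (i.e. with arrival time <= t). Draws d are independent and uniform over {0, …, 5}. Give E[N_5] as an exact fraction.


13/12

Inter-arrival values over d=0..5: [4, 3, 2, 5, 5, 4]
Each d has probability 1/6, so the pmf of τ is: f(2) = 1/6, f(3) = 1/6, f(4) = 1/3, f(5) = 1/3
Renewal equation for m(n) = E[N_n]: condition on τ_1 = k (if k <= n, one arrival plus a fresh copy on the remaining n−k steps): m(n) = F(n) + Σ_{k<=n} f(k)·m(n−k), where F(n) = P(τ <= n) and m(0) = 0
m(1) = F(1) = 0
m(2) = F(2) = 1/6
m(3) = F(3) = 1/3
m(4) = F(4) + f(2)·m(2) = 2/3 + 1/6·1/6 = 25/36
m(5) = F(5) + f(2)·m(3) + f(3)·m(2) = 1 + 1/6·1/3 + 1/6·1/6 = 13/12
E[N_5] = m(5) = 13/12


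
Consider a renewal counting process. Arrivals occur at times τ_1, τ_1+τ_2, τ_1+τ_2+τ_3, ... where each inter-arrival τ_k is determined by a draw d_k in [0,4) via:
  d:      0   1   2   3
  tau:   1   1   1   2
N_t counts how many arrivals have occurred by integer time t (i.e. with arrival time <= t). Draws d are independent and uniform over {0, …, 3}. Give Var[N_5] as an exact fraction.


Inter-arrival values over d=0..3: [1, 1, 1, 2]
Each d has probability 1/4, so the pmf of τ is: f(1) = 3/4, f(2) = 1/4
Let p_n(j) = P(N_n = j), with p_0 = [1]. Condition on τ_1: p_n(0) = P(τ > n), and for j >= 1, p_n(j) = Σ_{k<=n} f(k)·p_{n−k}(j−1)
p_1 = [1/4, 3/4]  (j = 0..1)
p_2 = [0, 7/16, 9/16]  (j = 0..2)
p_3 = [0, 1/16, 33/64, 27/64]  (j = 0..3)
p_4 = [0, 0, 5/32, 135/256, 81/256]  (j = 0..4)
p_5 = [0, 0, 1/64, 63/256, 513/1024, 243/1024]  (j = 0..5)
E[N_5] = Σ j·p_5(j) = 4055/1024;  E[N_5²] = Σ j²·p_5(j) = 16615/1024
Var[N_5] = 16615/1024 − (4055/1024)² = 570735/1048576

570735/1048576


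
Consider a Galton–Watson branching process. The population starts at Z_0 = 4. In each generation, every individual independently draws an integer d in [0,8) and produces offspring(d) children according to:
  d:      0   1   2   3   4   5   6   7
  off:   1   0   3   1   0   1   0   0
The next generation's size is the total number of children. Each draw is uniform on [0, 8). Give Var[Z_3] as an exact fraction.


4995/1024

Outcome values over d=0..7: [1, 0, 3, 1, 0, 1, 0, 0]
Σy = 6, Σy² = 12, M = 8
μ = 6/8 = 3/4,  σ² = 12/8 − (3/4)² = 15/16
V_0 = 0, E_0 = 4
V_1 = 15/16·E_0 + (3/4)²·V_0 = 15/4;  E_1 = 3
V_2 = 15/16·E_1 + (3/4)²·V_1 = 315/64;  E_2 = 9/4
V_3 = 15/16·E_2 + (3/4)²·V_2 = 4995/1024;  E_3 = 27/16


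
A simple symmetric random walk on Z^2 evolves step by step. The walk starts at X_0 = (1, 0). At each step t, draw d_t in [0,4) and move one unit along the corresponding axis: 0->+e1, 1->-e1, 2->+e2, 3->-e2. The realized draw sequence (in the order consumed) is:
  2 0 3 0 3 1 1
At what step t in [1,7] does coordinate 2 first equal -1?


t=0: X=(1, 0), d=2 → +e2, X_1=(1, 1)
t=1: X=(1, 1), d=0 → +e1, X_2=(2, 1)
t=2: X=(2, 1), d=3 → -e2, X_3=(2, 0)
t=3: X=(2, 0), d=0 → +e1, X_4=(3, 0)
t=4: X=(3, 0), d=3 → -e2, X_5=(3, -1)
t=5: X=(3, -1), d=1 → -e1, X_6=(2, -1)
t=6: X=(2, -1), d=1 → -e1, X_7=(1, -1)

5


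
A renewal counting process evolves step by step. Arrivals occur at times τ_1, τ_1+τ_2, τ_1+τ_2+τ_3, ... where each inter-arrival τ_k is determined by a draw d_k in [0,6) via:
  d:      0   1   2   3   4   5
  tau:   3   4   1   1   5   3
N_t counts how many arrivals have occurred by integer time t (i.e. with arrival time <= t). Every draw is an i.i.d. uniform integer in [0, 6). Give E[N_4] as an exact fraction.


Inter-arrival values over d=0..5: [3, 4, 1, 1, 5, 3]
Each d has probability 1/6, so the pmf of τ is: f(1) = 1/3, f(3) = 1/3, f(4) = 1/6, f(5) = 1/6
Renewal equation for m(n) = E[N_n]: condition on τ_1 = k (if k <= n, one arrival plus a fresh copy on the remaining n−k steps): m(n) = F(n) + Σ_{k<=n} f(k)·m(n−k), where F(n) = P(τ <= n) and m(0) = 0
m(1) = F(1) = 1/3
m(2) = F(2) + f(1)·m(1) = 1/3 + 1/3·1/3 = 4/9
m(3) = F(3) + f(1)·m(2) = 2/3 + 1/3·4/9 = 22/27
m(4) = F(4) + f(1)·m(3) + f(3)·m(1) = 5/6 + 1/3·22/27 + 1/3·1/3 = 197/162
E[N_4] = m(4) = 197/162

197/162


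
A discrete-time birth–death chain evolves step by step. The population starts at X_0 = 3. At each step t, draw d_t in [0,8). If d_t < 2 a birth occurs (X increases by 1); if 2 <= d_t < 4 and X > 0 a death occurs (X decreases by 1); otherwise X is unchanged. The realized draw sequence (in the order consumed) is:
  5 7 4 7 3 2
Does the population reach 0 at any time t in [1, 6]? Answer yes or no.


no

t=0: X=3, d=5 → hold, X_1=3
t=1: X=3, d=7 → hold, X_2=3
t=2: X=3, d=4 → hold, X_3=3
t=3: X=3, d=7 → hold, X_4=3
t=4: X=3, d=3 → death, X_5=2
t=5: X=2, d=2 → death, X_6=1


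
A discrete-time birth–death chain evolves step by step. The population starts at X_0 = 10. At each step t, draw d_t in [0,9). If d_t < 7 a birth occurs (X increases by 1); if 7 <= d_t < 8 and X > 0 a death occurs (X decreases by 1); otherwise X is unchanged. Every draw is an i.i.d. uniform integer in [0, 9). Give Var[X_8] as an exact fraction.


X can drop by at most 1 per step and X_0 = 10 > T = 8, so X_t >= 10 − t >= 2 > 0 for every t <= 8: the floor at 0 (the 'and X > 0' condition) never binds. Hence X_8 = X_0 + Σ_{t<8} Y_t with i.i.d. increments Y_t = y(d_t) ∈ {+1, −1, 0}.
Outcome values over d=0..8: [1, 1, 1, 1, 1, 1, 1, -1, 0]
Σy = 6, Σy² = 8, M = 9
μ = 6/9 = 2/3,  σ² = 8/9 − (2/3)² = 4/9
Independent increments: Var[X_8] = 8·σ² = 8·(4/9) = 32/9

32/9


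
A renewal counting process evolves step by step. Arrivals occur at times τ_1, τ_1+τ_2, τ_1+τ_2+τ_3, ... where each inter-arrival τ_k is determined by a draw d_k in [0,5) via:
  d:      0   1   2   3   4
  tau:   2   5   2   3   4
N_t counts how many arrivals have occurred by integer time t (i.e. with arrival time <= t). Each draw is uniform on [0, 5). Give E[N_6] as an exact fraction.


Inter-arrival values over d=0..4: [2, 5, 2, 3, 4]
Each d has probability 1/5, so the pmf of τ is: f(2) = 2/5, f(3) = 1/5, f(4) = 1/5, f(5) = 1/5
Renewal equation for m(n) = E[N_n]: condition on τ_1 = k (if k <= n, one arrival plus a fresh copy on the remaining n−k steps): m(n) = F(n) + Σ_{k<=n} f(k)·m(n−k), where F(n) = P(τ <= n) and m(0) = 0
m(1) = F(1) = 0
m(2) = F(2) = 2/5
m(3) = F(3) = 3/5
m(4) = F(4) + f(2)·m(2) = 4/5 + 2/5·2/5 = 24/25
m(5) = F(5) + f(2)·m(3) + f(3)·m(2) = 1 + 2/5·3/5 + 1/5·2/5 = 33/25
m(6) = F(6) + f(2)·m(4) + f(3)·m(3) + f(4)·m(2) = 1 + 2/5·24/25 + 1/5·3/5 + 1/5·2/5 = 198/125
E[N_6] = m(6) = 198/125

198/125


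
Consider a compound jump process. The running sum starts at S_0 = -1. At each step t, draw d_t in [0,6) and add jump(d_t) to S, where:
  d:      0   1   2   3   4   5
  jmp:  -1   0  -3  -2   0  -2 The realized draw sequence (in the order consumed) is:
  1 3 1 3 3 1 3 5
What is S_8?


-11

t=0: S=-1, d=1, jump=0, S_1=-1
t=1: S=-1, d=3, jump=-2, S_2=-3
t=2: S=-3, d=1, jump=0, S_3=-3
t=3: S=-3, d=3, jump=-2, S_4=-5
t=4: S=-5, d=3, jump=-2, S_5=-7
t=5: S=-7, d=1, jump=0, S_6=-7
t=6: S=-7, d=3, jump=-2, S_7=-9
t=7: S=-9, d=5, jump=-2, S_8=-11


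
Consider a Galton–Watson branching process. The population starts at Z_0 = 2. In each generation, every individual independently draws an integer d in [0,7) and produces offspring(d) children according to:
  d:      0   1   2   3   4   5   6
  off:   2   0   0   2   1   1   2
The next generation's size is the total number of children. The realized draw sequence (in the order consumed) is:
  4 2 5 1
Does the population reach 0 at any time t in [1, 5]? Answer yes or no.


gen 0: Z_0=2, draws=[4, 2], offspring=[1, 0], Z_1=1
gen 1: Z_1=1, draws=[5], offspring=[1], Z_2=1
gen 2: Z_2=1, draws=[1], offspring=[0], Z_3=0
gen 3: Z_3=0, draws=[], offspring=[], Z_4=0
gen 4: Z_4=0, draws=[], offspring=[], Z_5=0

yes


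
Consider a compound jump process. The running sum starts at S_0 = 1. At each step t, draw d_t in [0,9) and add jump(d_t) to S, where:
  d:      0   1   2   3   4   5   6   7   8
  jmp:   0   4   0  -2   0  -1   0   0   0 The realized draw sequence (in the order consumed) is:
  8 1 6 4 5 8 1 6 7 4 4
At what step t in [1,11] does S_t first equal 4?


t=0: S=1, d=8, jump=0, S_1=1
t=1: S=1, d=1, jump=4, S_2=5
t=2: S=5, d=6, jump=0, S_3=5
t=3: S=5, d=4, jump=0, S_4=5
t=4: S=5, d=5, jump=-1, S_5=4
t=5: S=4, d=8, jump=0, S_6=4
t=6: S=4, d=1, jump=4, S_7=8
t=7: S=8, d=6, jump=0, S_8=8
t=8: S=8, d=7, jump=0, S_9=8
t=9: S=8, d=4, jump=0, S_10=8
t=10: S=8, d=4, jump=0, S_11=8

5


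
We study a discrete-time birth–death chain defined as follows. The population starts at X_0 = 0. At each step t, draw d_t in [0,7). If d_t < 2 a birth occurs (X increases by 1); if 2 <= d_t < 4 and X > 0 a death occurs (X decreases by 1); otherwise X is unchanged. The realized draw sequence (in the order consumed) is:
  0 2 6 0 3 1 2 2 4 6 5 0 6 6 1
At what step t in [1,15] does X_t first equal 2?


t=0: X=0, d=0 → birth, X_1=1
t=1: X=1, d=2 → death, X_2=0
t=2: X=0, d=6 → hold, X_3=0
t=3: X=0, d=0 → birth, X_4=1
t=4: X=1, d=3 → death, X_5=0
t=5: X=0, d=1 → birth, X_6=1
t=6: X=1, d=2 → death, X_7=0
t=7: X=0, d=2 → hold, X_8=0
t=8: X=0, d=4 → hold, X_9=0
t=9: X=0, d=6 → hold, X_10=0
t=10: X=0, d=5 → hold, X_11=0
t=11: X=0, d=0 → birth, X_12=1
t=12: X=1, d=6 → hold, X_13=1
t=13: X=1, d=6 → hold, X_14=1
t=14: X=1, d=1 → birth, X_15=2

15


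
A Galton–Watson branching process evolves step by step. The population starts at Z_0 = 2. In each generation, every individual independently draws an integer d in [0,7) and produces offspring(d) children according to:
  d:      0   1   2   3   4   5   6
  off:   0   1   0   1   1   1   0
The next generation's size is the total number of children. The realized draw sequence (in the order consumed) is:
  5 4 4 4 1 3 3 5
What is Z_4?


2

gen 0: Z_0=2, draws=[5, 4], offspring=[1, 1], Z_1=2
gen 1: Z_1=2, draws=[4, 4], offspring=[1, 1], Z_2=2
gen 2: Z_2=2, draws=[1, 3], offspring=[1, 1], Z_3=2
gen 3: Z_3=2, draws=[3, 5], offspring=[1, 1], Z_4=2


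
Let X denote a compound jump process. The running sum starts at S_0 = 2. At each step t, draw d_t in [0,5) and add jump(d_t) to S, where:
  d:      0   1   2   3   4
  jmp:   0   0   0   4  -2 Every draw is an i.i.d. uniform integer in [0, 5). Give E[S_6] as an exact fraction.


22/5

Outcome values over d=0..4: [0, 0, 0, 4, -2]
Σy = 2, Σy² = 20, M = 5
μ = 2/5 = 2/5,  σ² = 20/5 − (2/5)² = 96/25
E[S_6] = 2 + 6·(2/5) = 22/5


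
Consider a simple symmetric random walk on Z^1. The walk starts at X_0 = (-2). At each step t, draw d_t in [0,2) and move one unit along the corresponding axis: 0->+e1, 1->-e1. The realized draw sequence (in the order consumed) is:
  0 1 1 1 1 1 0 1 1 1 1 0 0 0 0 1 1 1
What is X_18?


t=0: X=(-2), d=0 → +e1, X_1=(-1)
t=1: X=(-1), d=1 → -e1, X_2=(-2)
t=2: X=(-2), d=1 → -e1, X_3=(-3)
t=3: X=(-3), d=1 → -e1, X_4=(-4)
t=4: X=(-4), d=1 → -e1, X_5=(-5)
t=5: X=(-5), d=1 → -e1, X_6=(-6)
t=6: X=(-6), d=0 → +e1, X_7=(-5)
t=7: X=(-5), d=1 → -e1, X_8=(-6)
t=8: X=(-6), d=1 → -e1, X_9=(-7)
t=9: X=(-7), d=1 → -e1, X_10=(-8)
t=10: X=(-8), d=1 → -e1, X_11=(-9)
t=11: X=(-9), d=0 → +e1, X_12=(-8)
t=12: X=(-8), d=0 → +e1, X_13=(-7)
t=13: X=(-7), d=0 → +e1, X_14=(-6)
t=14: X=(-6), d=0 → +e1, X_15=(-5)
t=15: X=(-5), d=1 → -e1, X_16=(-6)
t=16: X=(-6), d=1 → -e1, X_17=(-7)
t=17: X=(-7), d=1 → -e1, X_18=(-8)

(-8)


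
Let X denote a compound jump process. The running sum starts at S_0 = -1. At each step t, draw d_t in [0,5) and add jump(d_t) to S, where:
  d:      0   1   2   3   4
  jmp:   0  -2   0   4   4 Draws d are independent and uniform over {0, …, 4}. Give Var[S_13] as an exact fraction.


1872/25

Outcome values over d=0..4: [0, -2, 0, 4, 4]
Σy = 6, Σy² = 36, M = 5
μ = 6/5 = 6/5,  σ² = 36/5 − (6/5)² = 144/25
Independent increments: Var[S_13] = 13·σ² = 13·(144/25) = 1872/25


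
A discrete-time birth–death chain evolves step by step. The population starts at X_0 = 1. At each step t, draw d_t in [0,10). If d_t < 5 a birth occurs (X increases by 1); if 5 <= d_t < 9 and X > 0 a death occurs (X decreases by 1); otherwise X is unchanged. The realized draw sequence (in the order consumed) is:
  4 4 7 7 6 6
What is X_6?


0

t=0: X=1, d=4 → birth, X_1=2
t=1: X=2, d=4 → birth, X_2=3
t=2: X=3, d=7 → death, X_3=2
t=3: X=2, d=7 → death, X_4=1
t=4: X=1, d=6 → death, X_5=0
t=5: X=0, d=6 → hold, X_6=0
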